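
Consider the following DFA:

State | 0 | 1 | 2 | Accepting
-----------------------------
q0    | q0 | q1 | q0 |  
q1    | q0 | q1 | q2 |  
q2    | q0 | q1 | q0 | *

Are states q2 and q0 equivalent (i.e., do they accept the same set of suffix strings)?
Try the suffix ε (the empty string).
From q2: q2 — accepting.
From q0: q0 — not accepting.
The two states disagree on this suffix, so they are not equivalent.

Final answer: No. Distinguishing string: ε (the empty string) - accepted from q2 but not from q0.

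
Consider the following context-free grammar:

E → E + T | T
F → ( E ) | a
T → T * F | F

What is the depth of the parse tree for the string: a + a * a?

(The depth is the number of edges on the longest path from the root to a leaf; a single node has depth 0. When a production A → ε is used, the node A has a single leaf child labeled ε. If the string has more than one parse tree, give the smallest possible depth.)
The grammar is unambiguous; the parse tree of a + a * a is:
E → E + T at the root (depth 0).
  Left E (depth 1) → T (2) → F (3) → a (4).
  Right T (depth 1) → T * F; that T (2) → F (3) → a (4); F (2) → a (3).
The longest root-to-leaf paths have 4 edges.
Depth = 4.

Final answer: 4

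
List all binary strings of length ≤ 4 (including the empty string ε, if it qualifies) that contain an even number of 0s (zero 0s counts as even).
Checking every binary string of length 0 to 4:
  Length 0: accepted: ε | rejected: (none)
  Length 1: accepted: 1 | rejected: 0
  Length 2: accepted: 00, 11 | rejected: 01, 10
  Length 3: accepted: 001, 010, 100, 111 | rejected: 000, 011, 101, 110
  Length 4: accepted: 0000, 0011, 0101, 0110, 1001, 1010, 1100, 1111 | rejected: 0001, 0010, 0100, 0111, 1000, 1011, 1101, 1110
Total: 16 string(s).

Final answer: ε, 1, 00, 11, 001, 010, 100, 111, 0000, 0011, 0101, 0110, 1001, 1010, 1100, 1111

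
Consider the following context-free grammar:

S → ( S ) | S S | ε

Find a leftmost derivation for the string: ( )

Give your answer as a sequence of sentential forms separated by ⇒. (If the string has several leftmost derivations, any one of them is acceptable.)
Start with S.
Step 1: the leftmost non-terminal is S; apply S → ( S ):  ( S )
Step 2: the leftmost non-terminal is S; apply S → ε:  ( )

Final answer: S ⇒ ( S ) ⇒ ( )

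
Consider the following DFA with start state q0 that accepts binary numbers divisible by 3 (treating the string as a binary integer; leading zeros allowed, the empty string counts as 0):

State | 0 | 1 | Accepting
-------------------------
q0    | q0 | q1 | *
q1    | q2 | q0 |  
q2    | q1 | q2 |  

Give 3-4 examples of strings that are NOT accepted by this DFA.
Any strings that end in a non-accepting state work; for example:
"1": q0 → q1; q1 is not accepting → rejected
"10": q0 → q1 → q2; q2 is not accepting → rejected
"0001": q0 → q0 → q0 → q0 → q1; q1 is not accepting → rejected
"0101": q0 → q0 → q1 → q2 → q2; q2 is not accepting → rejected

Final answer: "1", "10", "0001", "0101"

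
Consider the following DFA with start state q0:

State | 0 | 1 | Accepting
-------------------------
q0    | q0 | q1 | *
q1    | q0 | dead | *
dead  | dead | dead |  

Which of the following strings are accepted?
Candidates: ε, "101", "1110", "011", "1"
ε: q0; q0 is accepting → accepted
"101": q0 → q1 → q0 → q1; q1 is accepting → accepted
"1110": q0 → q1 → dead → dead → dead; dead is not accepting → rejected
"011": q0 → q0 → q1 → dead; dead is not accepting → rejected
"1": q0 → q1; q1 is accepting → accepted

Final answer: ε, "101", "1"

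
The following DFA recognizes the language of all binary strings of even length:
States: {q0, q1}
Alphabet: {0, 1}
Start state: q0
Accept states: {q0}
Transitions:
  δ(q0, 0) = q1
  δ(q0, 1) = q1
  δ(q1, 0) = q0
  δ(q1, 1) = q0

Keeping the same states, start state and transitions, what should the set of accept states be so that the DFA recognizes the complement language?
The DFA is complete (every state has a transition on every symbol), so the complement
is recognized by the same DFA with accepting and non-accepting states swapped.
Original accept states: {q0}
Complement accept states = All states - Original accept states
= {q0, q1} - {q0}
= {q1}
Complement language: strings of ODD length

Final answer: {q1}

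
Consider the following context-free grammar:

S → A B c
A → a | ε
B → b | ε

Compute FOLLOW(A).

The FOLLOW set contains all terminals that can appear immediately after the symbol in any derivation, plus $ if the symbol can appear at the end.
A occurs in S → A B c followed by B c. Add FIRST(B) minus ε = {b}; B is nullable (B → ε), so what follows B can also follow A: the terminal c. FOLLOW(A) = {b, c}.

Final answer: {b, c}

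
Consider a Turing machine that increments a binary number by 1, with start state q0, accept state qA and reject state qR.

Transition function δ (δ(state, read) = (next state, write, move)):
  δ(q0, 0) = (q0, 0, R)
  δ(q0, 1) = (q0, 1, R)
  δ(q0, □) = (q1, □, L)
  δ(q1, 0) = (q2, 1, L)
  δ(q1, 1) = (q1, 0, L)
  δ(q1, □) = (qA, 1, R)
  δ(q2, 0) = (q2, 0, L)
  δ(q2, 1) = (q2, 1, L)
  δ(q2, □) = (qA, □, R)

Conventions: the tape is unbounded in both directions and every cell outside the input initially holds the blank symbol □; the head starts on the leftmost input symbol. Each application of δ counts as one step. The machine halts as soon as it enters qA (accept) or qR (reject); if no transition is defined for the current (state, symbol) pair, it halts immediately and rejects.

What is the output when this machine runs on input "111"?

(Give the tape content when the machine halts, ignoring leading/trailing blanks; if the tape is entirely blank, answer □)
Step 0: [q0]111 (head at position 0)
Step 1: δ(q0, 1) = (q0, 1, R)  ⊢  1[q0]11 (head at position 1)
Step 2: δ(q0, 1) = (q0, 1, R)  ⊢  11[q0]1 (head at position 2)
Step 3: δ(q0, 1) = (q0, 1, R)  ⊢  111[q0]□ (head at position 3)
Step 4: δ(q0, □) = (q1, □, L)  ⊢  11[q1]1□ (head at position 2)
Step 5: δ(q1, 1) = (q1, 0, L)  ⊢  1[q1]10□ (head at position 1)
Step 6: δ(q1, 1) = (q1, 0, L)  ⊢  [q1]100□ (head at position 0)
Step 7: δ(q1, 1) = (q1, 0, L)  ⊢  [q1]□000□ (head at position -1)
Step 8: δ(q1, □) = (qA, 1, R)  ⊢  1[qA]000□ (head at position 0)
The machine is in qA, so it halts and accepts.
Tape content when halted (ignoring surrounding blanks): 1000

Final answer: Output: 1000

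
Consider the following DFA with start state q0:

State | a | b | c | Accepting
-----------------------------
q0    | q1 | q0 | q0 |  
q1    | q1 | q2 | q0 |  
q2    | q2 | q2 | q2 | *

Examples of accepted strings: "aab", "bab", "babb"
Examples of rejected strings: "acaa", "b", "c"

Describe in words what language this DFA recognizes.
strings over {a,b,c} containing 'ab' as substring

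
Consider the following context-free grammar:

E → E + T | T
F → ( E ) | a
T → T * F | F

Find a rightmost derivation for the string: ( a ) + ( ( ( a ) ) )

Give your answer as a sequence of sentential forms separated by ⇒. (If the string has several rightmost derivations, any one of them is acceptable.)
Start with E.
Step 1: the rightmost non-terminal is E; apply E → E + T:  E + T
Step 2: the rightmost non-terminal is T; apply T → F:  E + F
Step 3: the rightmost non-terminal is F; apply F → ( E ):  E + ( E )
Step 4: the rightmost non-terminal is E; apply E → T:  E + ( T )
Step 5: the rightmost non-terminal is T; apply T → F:  E + ( F )
Step 6: the rightmost non-terminal is F; apply F → ( E ):  E + ( ( E ) )
Step 7: the rightmost non-terminal is E; apply E → T:  E + ( ( T ) )
Step 8: the rightmost non-terminal is T; apply T → F:  E + ( ( F ) )
Step 9: the rightmost non-terminal is F; apply F → ( E ):  E + ( ( ( E ) ) )
Step 10: the rightmost non-terminal is E; apply E → T:  E + ( ( ( T ) ) )
Step 11: the rightmost non-terminal is T; apply T → F:  E + ( ( ( F ) ) )
Step 12: the rightmost non-terminal is F; apply F → a:  E + ( ( ( a ) ) )
Step 13: the rightmost non-terminal is E; apply E → T:  T + ( ( ( a ) ) )
Step 14: the rightmost non-terminal is T; apply T → F:  F + ( ( ( a ) ) )
Step 15: the rightmost non-terminal is F; apply F → ( E ):  ( E ) + ( ( ( a ) ) )
Step 16: the rightmost non-terminal is E; apply E → T:  ( T ) + ( ( ( a ) ) )
Step 17: the rightmost non-terminal is T; apply T → F:  ( F ) + ( ( ( a ) ) )
Step 18: the rightmost non-terminal is F; apply F → a:  ( a ) + ( ( ( a ) ) )

Final answer: E ⇒ E + T ⇒ E + F ⇒ E + ( E ) ⇒ E + ( T ) ⇒ E + ( F ) ⇒ E + ( ( E ) ) ⇒ E + ( ( T ) ) ⇒ E + ( ( F ) ) ⇒ E + ( ( ( E ) ) ) ⇒ E + ( ( ( T ) ) ) ⇒ E + ( ( ( F ) ) ) ⇒ E + ( ( ( a ) ) ) ⇒ T + ( ( ( a ) ) ) ⇒ F + ( ( ( a ) ) ) ⇒ ( E ) + ( ( ( a ) ) ) ⇒ ( T ) + ( ( ( a ) ) ) ⇒ ( F ) + ( ( ( a ) ) ) ⇒ ( a ) + ( ( ( a ) ) )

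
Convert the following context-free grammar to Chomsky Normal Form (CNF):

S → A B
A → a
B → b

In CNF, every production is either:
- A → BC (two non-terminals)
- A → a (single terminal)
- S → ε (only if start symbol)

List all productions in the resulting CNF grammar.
The grammar has no ε-productions or unit productions to eliminate.
S → A B is already in CNF (two non-terminals) – keep it.
A → a is already in CNF (single terminal) – keep it.
B → b is already in CNF (single terminal) – keep it.
Resulting CNF grammar (3 productions): A → a; B → b; S → A B

Final answer: A → a; B → b; S → A B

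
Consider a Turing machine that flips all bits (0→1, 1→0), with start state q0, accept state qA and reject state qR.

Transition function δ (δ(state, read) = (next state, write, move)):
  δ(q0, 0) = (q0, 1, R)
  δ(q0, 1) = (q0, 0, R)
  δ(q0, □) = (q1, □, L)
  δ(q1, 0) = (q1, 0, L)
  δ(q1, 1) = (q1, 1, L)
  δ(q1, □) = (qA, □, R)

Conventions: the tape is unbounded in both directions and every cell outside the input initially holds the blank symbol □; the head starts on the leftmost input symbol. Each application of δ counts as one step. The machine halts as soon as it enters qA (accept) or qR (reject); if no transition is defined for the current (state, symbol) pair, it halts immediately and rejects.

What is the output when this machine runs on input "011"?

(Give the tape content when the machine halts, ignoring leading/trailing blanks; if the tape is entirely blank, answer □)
Step 0: [q0]011 (head at position 0)
Step 1: δ(q0, 0) = (q0, 1, R)  ⊢  1[q0]11 (head at position 1)
Step 2: δ(q0, 1) = (q0, 0, R)  ⊢  10[q0]1 (head at position 2)
Step 3: δ(q0, 1) = (q0, 0, R)  ⊢  100[q0]□ (head at position 3)
Step 4: δ(q0, □) = (q1, □, L)  ⊢  10[q1]0□ (head at position 2)
Step 5: δ(q1, 0) = (q1, 0, L)  ⊢  1[q1]00□ (head at position 1)
Step 6: δ(q1, 0) = (q1, 0, L)  ⊢  [q1]100□ (head at position 0)
Step 7: δ(q1, 1) = (q1, 1, L)  ⊢  [q1]□100□ (head at position -1)
Step 8: δ(q1, □) = (qA, □, R)  ⊢  □[qA]100□ (head at position 0)
The machine is in qA, so it halts and accepts.
Tape content when halted (ignoring surrounding blanks): 100

Final answer: Output: 100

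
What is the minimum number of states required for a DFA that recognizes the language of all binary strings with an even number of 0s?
Language: binary strings with an even number of 0s
Lower bound (Myhill–Nerode): the prefixes ε, 0 are pairwise distinguishable:
  ε vs 0: suffix ε distinguishes them (ε has zero 0s (accepted), 0 has one 0 (rejected))
So any DFA needs at least 2 states.
Upper bound: a DFA with 2 states exists (one state per class above).
Minimum states: 2

Final answer: 2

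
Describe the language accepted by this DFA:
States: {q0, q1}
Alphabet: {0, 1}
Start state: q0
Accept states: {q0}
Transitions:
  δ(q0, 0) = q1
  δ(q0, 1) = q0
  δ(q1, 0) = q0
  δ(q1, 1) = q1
Analyzing the DFA structure:
Start state: q0
Accept states: {q0}
Interpreting what each state remembers (checking against the transitions):
  q0: an even number of 0s has been read so far
  q1: an odd number of 0s has been read so far
  δ(q0, 0): in q0 (an even number of 0s has been read so far), after reading 0 we have: an odd number of 0s has been read so far → q1
  δ(q0, 1): in q0 (an even number of 0s has been read so far), after reading 1 we have: an even number of 0s has been read so far → q0
  δ(q1, 0): in q1 (an odd number of 0s has been read so far), after reading 0 we have: an even number of 0s has been read so far → q0
  δ(q1, 1): in q1 (an odd number of 0s has been read so far), after reading 1 we have: an odd number of 0s has been read so far → q1
A string is accepted iff it ends in {q0}, i.e. an even number of 0s has been read so far.
Language: All binary strings with an even number of 0s

Final answer: All binary strings with an even number of 0s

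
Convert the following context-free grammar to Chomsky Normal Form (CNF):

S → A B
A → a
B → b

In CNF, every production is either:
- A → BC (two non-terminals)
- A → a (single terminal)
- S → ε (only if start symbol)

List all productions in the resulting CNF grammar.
The grammar has no ε-productions or unit productions to eliminate.
S → A B is already in CNF (two non-terminals) – keep it.
A → a is already in CNF (single terminal) – keep it.
B → b is already in CNF (single terminal) – keep it.
Resulting CNF grammar (3 productions): A → a; B → b; S → A B

Final answer: A → a; B → b; S → A B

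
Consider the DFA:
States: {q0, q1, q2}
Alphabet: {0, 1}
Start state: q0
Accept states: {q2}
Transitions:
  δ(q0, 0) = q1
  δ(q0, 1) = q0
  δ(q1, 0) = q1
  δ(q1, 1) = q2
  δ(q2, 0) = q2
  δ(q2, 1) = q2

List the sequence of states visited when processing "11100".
Starting at q0
Read '1': q0 -> q0
Read '1': q0 -> q0
Read '1': q0 -> q0
Read '0': q0 -> q1
Read '0': q1 -> q1

Final answer: q0 -> q0 -> q0 -> q0 -> q1 -> q1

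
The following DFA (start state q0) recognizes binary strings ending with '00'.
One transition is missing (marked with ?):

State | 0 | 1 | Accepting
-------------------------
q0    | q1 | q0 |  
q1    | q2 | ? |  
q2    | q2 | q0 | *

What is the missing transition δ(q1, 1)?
q0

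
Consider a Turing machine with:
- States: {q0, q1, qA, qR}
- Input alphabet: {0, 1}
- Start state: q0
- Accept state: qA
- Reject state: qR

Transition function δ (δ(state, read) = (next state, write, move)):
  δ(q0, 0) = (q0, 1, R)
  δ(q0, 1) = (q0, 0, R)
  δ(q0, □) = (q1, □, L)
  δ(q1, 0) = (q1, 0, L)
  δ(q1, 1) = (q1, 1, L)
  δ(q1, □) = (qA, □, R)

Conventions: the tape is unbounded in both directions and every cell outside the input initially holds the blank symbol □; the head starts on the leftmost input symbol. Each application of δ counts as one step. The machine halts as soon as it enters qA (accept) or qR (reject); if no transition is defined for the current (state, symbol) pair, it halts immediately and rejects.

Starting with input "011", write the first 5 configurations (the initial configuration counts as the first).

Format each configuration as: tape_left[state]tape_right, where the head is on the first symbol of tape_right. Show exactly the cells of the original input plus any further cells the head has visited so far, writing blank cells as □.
Step 0: [q0]011 (head at position 0)
Step 1: δ(q0, 0) = (q0, 1, R)  ⊢  1[q0]11 (head at position 1)
Step 2: δ(q0, 1) = (q0, 0, R)  ⊢  10[q0]1 (head at position 2)
Step 3: δ(q0, 1) = (q0, 0, R)  ⊢  100[q0]□ (head at position 3)
Step 4: δ(q0, □) = (q1, □, L)  ⊢  10[q1]0□ (head at position 2)

Final answer: [q0]011 ⊢ 1[q0]11 ⊢ 10[q0]1 ⊢ 100[q0]□ ⊢ 10[q1]0□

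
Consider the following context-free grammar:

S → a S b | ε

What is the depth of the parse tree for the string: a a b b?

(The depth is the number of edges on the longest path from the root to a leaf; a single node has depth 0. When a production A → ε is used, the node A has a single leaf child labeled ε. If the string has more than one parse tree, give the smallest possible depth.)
The only parse tree applies S → a S b 2 times (once per matching a…b pair) and then S → ε.
The S nodes sit at depths 0, 1, …, 2; the innermost S (depth 2) has the single child ε at depth 3.
The terminal leaves a, b are at depths 1..2, so the longest root-to-leaf path is S → S → … → S → ε with 3 edges.
Depth = 3.

Final answer: 3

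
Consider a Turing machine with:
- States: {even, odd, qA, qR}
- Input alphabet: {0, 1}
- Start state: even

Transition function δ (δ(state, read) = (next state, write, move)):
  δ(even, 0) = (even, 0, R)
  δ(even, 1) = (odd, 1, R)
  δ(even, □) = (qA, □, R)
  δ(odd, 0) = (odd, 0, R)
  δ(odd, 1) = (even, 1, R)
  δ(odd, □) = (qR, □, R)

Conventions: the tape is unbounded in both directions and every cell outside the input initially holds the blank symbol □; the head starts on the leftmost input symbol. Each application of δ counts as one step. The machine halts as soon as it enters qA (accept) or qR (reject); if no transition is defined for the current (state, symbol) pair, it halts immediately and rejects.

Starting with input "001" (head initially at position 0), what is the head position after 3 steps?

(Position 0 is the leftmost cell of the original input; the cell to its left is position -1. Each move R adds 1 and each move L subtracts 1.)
Step 0: [even]001 (head at position 0)
Step 1: δ(even, 0) = (even, 0, R)  ⊢  0[even]01 (head at position 1)
Step 2: δ(even, 0) = (even, 0, R)  ⊢  00[even]1 (head at position 2)
Step 3: δ(even, 1) = (odd, 1, R)  ⊢  001[odd]□ (head at position 3)
Head position after 3 steps: 3

Final answer: Position 3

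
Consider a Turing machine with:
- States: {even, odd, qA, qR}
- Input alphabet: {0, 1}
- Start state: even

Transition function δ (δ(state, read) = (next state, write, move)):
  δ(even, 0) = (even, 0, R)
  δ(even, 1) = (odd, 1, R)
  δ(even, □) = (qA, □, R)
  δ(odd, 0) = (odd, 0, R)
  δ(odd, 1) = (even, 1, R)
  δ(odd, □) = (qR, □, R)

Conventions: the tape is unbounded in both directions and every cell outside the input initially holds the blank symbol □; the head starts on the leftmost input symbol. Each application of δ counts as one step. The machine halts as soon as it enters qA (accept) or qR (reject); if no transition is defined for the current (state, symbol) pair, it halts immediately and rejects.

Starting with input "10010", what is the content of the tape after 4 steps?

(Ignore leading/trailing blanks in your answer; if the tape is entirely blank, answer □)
Step 0: [even]10010 (head at position 0)
Step 1: δ(even, 1) = (odd, 1, R)  ⊢  1[odd]0010 (head at position 1)
Step 2: δ(odd, 0) = (odd, 0, R)  ⊢  10[odd]010 (head at position 2)
Step 3: δ(odd, 0) = (odd, 0, R)  ⊢  100[odd]10 (head at position 3)
Step 4: δ(odd, 1) = (even, 1, R)  ⊢  1001[even]0 (head at position 4)
Tape after 4 steps (ignoring surrounding blanks): 10010

Final answer: Tape: 10010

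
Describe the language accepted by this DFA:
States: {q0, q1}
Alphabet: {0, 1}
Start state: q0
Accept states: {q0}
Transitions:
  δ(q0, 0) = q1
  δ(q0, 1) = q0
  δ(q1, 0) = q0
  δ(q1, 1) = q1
Analyzing the DFA structure:
Start state: q0
Accept states: {q0}
Interpreting what each state remembers (checking against the transitions):
  q0: an even number of 0s has been read so far
  q1: an odd number of 0s has been read so far
  δ(q0, 0): in q0 (an even number of 0s has been read so far), after reading 0 we have: an odd number of 0s has been read so far → q1
  δ(q0, 1): in q0 (an even number of 0s has been read so far), after reading 1 we have: an even number of 0s has been read so far → q0
  δ(q1, 0): in q1 (an odd number of 0s has been read so far), after reading 0 we have: an even number of 0s has been read so far → q0
  δ(q1, 1): in q1 (an odd number of 0s has been read so far), after reading 1 we have: an odd number of 0s has been read so far → q1
A string is accepted iff it ends in {q0}, i.e. an even number of 0s has been read so far.
Language: All binary strings with an even number of 0s

Final answer: All binary strings with an even number of 0s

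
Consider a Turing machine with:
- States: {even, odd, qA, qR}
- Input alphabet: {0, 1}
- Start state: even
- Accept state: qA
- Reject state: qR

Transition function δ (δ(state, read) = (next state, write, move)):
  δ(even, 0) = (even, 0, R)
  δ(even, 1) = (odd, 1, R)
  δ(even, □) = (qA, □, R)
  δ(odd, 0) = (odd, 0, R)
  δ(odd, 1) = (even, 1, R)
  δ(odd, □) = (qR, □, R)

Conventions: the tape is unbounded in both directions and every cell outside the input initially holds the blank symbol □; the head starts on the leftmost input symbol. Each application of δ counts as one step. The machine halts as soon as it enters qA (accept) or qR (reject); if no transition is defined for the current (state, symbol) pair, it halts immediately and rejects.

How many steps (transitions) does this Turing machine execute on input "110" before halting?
Step 0: [even]110 (head at position 0)
Step 1: δ(even, 1) = (odd, 1, R)  ⊢  1[odd]10 (head at position 1)
Step 2: δ(odd, 1) = (even, 1, R)  ⊢  11[even]0 (head at position 2)
Step 3: δ(even, 0) = (even, 0, R)  ⊢  110[even]□ (head at position 3)
Step 4: δ(even, □) = (qA, □, R)  ⊢  110□[qA]□ (head at position 4)
The machine is in qA, so it halts and accepts.
Number of transitions executed: 4.

Final answer: 4 steps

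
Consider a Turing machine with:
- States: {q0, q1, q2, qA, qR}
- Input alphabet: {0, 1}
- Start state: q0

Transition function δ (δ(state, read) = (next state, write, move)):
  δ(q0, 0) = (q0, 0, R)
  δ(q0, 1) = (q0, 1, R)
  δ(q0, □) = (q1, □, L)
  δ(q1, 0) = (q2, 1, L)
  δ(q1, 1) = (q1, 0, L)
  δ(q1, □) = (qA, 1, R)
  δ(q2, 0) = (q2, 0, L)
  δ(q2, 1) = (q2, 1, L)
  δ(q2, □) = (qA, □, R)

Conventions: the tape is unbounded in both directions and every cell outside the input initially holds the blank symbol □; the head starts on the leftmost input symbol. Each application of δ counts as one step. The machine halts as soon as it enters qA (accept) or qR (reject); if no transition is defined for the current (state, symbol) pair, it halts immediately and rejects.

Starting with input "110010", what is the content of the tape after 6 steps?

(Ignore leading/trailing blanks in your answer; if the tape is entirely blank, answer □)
Step 0: [q0]110010 (head at position 0)
Step 1: δ(q0, 1) = (q0, 1, R)  ⊢  1[q0]10010 (head at position 1)
Step 2: δ(q0, 1) = (q0, 1, R)  ⊢  11[q0]0010 (head at position 2)
Step 3: δ(q0, 0) = (q0, 0, R)  ⊢  110[q0]010 (head at position 3)
Step 4: δ(q0, 0) = (q0, 0, R)  ⊢  1100[q0]10 (head at position 4)
Step 5: δ(q0, 1) = (q0, 1, R)  ⊢  11001[q0]0 (head at position 5)
Step 6: δ(q0, 0) = (q0, 0, R)  ⊢  110010[q0]□ (head at position 6)
Tape after 6 steps (ignoring surrounding blanks): 110010

Final answer: Tape: 110010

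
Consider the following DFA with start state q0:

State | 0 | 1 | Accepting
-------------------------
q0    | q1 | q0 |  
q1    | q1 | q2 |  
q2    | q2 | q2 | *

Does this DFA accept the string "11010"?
Start in q0.
Read '1': q0 → q0
Read '1': q0 → q0
Read '0': q0 → q1
Read '1': q1 → q2
Read '0': q2 → q2
Final state q2 is accepting, so the string is accepted.

Final answer: Yes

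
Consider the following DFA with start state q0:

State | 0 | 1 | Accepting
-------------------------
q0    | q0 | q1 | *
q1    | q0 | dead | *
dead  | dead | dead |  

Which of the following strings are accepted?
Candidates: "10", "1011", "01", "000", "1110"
"10": q0 → q1 → q0; q0 is accepting → accepted
"1011": q0 → q1 → q0 → q1 → dead; dead is not accepting → rejected
"01": q0 → q0 → q1; q1 is accepting → accepted
"000": q0 → q0 → q0 → q0; q0 is accepting → accepted
"1110": q0 → q1 → dead → dead → dead; dead is not accepting → rejected

Final answer: "10", "01", "000"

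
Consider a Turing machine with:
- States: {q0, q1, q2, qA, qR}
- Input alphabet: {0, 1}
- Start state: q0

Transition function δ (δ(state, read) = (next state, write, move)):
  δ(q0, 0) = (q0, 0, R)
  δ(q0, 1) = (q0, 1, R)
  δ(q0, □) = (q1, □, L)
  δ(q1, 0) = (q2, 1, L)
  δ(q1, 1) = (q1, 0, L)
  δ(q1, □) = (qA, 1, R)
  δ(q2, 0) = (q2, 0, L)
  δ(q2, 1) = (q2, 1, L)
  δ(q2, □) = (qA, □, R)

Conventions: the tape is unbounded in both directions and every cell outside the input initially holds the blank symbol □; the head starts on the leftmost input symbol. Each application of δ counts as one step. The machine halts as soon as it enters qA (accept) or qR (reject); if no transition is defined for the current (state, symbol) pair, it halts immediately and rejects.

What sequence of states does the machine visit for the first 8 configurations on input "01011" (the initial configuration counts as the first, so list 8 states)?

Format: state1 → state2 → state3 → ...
Step 0: [q0]01011 (head at position 0)
Step 1: δ(q0, 0) = (q0, 0, R)  ⊢  0[q0]1011 (head at position 1)
Step 2: δ(q0, 1) = (q0, 1, R)  ⊢  01[q0]011 (head at position 2)
Step 3: δ(q0, 0) = (q0, 0, R)  ⊢  010[q0]11 (head at position 3)
Step 4: δ(q0, 1) = (q0, 1, R)  ⊢  0101[q0]1 (head at position 4)
Step 5: δ(q0, 1) = (q0, 1, R)  ⊢  01011[q0]□ (head at position 5)
Step 6: δ(q0, □) = (q1, □, L)  ⊢  0101[q1]1□ (head at position 4)
Step 7: δ(q1, 1) = (q1, 0, L)  ⊢  010[q1]10□ (head at position 3)
Reading off the states of these 8 configurations: q0 → q0 → q0 → q0 → q0 → q0 → q1 → q1

Final answer: q0 → q0 → q0 → q0 → q0 → q0 → q1 → q1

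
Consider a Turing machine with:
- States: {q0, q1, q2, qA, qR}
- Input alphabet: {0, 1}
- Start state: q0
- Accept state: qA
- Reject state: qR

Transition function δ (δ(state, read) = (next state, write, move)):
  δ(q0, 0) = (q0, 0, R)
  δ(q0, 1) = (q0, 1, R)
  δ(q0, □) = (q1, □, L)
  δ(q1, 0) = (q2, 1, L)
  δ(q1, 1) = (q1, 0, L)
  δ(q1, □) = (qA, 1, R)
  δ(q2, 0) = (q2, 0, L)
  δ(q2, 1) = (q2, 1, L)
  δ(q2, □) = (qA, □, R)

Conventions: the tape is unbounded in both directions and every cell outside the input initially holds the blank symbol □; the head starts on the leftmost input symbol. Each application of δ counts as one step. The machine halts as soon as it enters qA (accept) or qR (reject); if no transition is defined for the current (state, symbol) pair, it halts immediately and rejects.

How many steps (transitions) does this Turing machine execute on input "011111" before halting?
Step 0: [q0]011111 (head at position 0)
Step 1: δ(q0, 0) = (q0, 0, R)  ⊢  0[q0]11111 (head at position 1)
Step 2: δ(q0, 1) = (q0, 1, R)  ⊢  01[q0]1111 (head at position 2)
Step 3: δ(q0, 1) = (q0, 1, R)  ⊢  011[q0]111 (head at position 3)
Step 4: δ(q0, 1) = (q0, 1, R)  ⊢  0111[q0]11 (head at position 4)
Step 5: δ(q0, 1) = (q0, 1, R)  ⊢  01111[q0]1 (head at position 5)
Step 6: δ(q0, 1) = (q0, 1, R)  ⊢  011111[q0]□ (head at position 6)
Step 7: δ(q0, □) = (q1, □, L)  ⊢  01111[q1]1□ (head at position 5)
Step 8: δ(q1, 1) = (q1, 0, L)  ⊢  0111[q1]10□ (head at position 4)
Step 9: δ(q1, 1) = (q1, 0, L)  ⊢  011[q1]100□ (head at position 3)
Step 10: δ(q1, 1) = (q1, 0, L)  ⊢  01[q1]1000□ (head at position 2)
Step 11: δ(q1, 1) = (q1, 0, L)  ⊢  0[q1]10000□ (head at position 1)
Step 12: δ(q1, 1) = (q1, 0, L)  ⊢  [q1]000000□ (head at position 0)
Step 13: δ(q1, 0) = (q2, 1, L)  ⊢  [q2]□100000□ (head at position -1)
Step 14: δ(q2, □) = (qA, □, R)  ⊢  □[qA]100000□ (head at position 0)
The machine is in qA, so it halts and accepts.
Number of transitions executed: 14.

Final answer: 14 steps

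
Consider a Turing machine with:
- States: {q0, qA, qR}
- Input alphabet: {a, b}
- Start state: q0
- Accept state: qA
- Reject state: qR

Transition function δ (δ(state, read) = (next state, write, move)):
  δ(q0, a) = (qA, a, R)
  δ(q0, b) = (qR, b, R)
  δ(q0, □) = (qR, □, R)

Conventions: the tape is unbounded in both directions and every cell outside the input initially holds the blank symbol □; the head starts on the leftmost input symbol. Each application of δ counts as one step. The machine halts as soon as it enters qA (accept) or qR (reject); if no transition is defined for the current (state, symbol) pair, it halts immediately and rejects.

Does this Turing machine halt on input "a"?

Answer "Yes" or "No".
Step 0: [q0]a (head at position 0)
Step 1: δ(q0, a) = (qA, a, R)  ⊢  a[qA]□ (head at position 1)
The machine is in qA, so it halts and accepts.
It halts after 1 steps.

Final answer: Yes - halts after 1 steps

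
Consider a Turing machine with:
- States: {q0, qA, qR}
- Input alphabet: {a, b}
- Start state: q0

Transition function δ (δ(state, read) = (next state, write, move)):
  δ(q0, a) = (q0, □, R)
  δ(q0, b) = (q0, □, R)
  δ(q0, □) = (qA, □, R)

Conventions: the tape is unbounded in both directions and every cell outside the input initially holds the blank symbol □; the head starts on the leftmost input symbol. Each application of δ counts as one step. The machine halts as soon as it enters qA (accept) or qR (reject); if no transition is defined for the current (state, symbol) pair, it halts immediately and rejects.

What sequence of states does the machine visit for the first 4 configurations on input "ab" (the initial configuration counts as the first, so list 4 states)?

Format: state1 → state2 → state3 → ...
Step 0: [q0]ab (head at position 0)
Step 1: δ(q0, a) = (q0, □, R)  ⊢  □[q0]b (head at position 1)
Step 2: δ(q0, b) = (q0, □, R)  ⊢  □□[q0]□ (head at position 2)
Step 3: δ(q0, □) = (qA, □, R)  ⊢  □□□[qA]□ (head at position 3)
Reading off the states of these 4 configurations: q0 → q0 → q0 → qA

Final answer: q0 → q0 → q0 → qA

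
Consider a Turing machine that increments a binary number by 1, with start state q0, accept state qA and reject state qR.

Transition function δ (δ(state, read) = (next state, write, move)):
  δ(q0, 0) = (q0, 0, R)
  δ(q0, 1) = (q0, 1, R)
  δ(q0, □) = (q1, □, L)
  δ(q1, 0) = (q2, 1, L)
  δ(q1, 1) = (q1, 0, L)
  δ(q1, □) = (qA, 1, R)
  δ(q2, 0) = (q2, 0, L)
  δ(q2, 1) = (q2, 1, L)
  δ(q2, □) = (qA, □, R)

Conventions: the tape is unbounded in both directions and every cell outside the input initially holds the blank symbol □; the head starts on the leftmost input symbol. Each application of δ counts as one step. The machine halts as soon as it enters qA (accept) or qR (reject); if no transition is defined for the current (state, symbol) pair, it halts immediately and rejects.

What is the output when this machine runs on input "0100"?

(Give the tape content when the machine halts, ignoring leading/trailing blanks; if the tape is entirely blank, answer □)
Step 0: [q0]0100 (head at position 0)
Step 1: δ(q0, 0) = (q0, 0, R)  ⊢  0[q0]100 (head at position 1)
Step 2: δ(q0, 1) = (q0, 1, R)  ⊢  01[q0]00 (head at position 2)
Step 3: δ(q0, 0) = (q0, 0, R)  ⊢  010[q0]0 (head at position 3)
Step 4: δ(q0, 0) = (q0, 0, R)  ⊢  0100[q0]□ (head at position 4)
Step 5: δ(q0, □) = (q1, □, L)  ⊢  010[q1]0□ (head at position 3)
Step 6: δ(q1, 0) = (q2, 1, L)  ⊢  01[q2]01□ (head at position 2)
Step 7: δ(q2, 0) = (q2, 0, L)  ⊢  0[q2]101□ (head at position 1)
Step 8: δ(q2, 1) = (q2, 1, L)  ⊢  [q2]0101□ (head at position 0)
Step 9: δ(q2, 0) = (q2, 0, L)  ⊢  [q2]□0101□ (head at position -1)
Step 10: δ(q2, □) = (qA, □, R)  ⊢  □[qA]0101□ (head at position 0)
The machine is in qA, so it halts and accepts.
Tape content when halted (ignoring surrounding blanks): 0101

Final answer: Output: 0101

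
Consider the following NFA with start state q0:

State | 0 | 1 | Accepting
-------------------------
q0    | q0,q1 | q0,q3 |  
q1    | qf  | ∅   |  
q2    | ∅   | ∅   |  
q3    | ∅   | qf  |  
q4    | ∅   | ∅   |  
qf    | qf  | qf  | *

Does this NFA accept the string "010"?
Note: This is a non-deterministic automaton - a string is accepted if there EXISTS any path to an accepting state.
Track the set of states the NFA could be in: start {q0}
Read '0': {q0} → {q0, q1}
Read '1': {q0, q1} → {q0, q3}
Read '0': {q0, q3} → {q0, q1}
Final set {q0, q1} contains no accepting state → rejected.

Final answer: No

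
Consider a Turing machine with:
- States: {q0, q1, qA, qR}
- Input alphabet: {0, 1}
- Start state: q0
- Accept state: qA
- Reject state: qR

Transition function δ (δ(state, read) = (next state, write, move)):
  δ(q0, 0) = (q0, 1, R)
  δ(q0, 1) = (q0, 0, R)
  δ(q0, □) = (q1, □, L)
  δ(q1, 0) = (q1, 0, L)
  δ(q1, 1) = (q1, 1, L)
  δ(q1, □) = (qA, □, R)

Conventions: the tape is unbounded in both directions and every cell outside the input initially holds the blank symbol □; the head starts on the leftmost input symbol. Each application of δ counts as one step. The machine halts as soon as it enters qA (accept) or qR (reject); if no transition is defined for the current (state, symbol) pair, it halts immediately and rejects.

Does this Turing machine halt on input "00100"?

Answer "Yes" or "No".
Step 0: [q0]00100 (head at position 0)
Step 1: δ(q0, 0) = (q0, 1, R)  ⊢  1[q0]0100 (head at position 1)
Step 2: δ(q0, 0) = (q0, 1, R)  ⊢  11[q0]100 (head at position 2)
Step 3: δ(q0, 1) = (q0, 0, R)  ⊢  110[q0]00 (head at position 3)
Step 4: δ(q0, 0) = (q0, 1, R)  ⊢  1101[q0]0 (head at position 4)
Step 5: δ(q0, 0) = (q0, 1, R)  ⊢  11011[q0]□ (head at position 5)
Step 6: δ(q0, □) = (q1, □, L)  ⊢  1101[q1]1□ (head at position 4)
Step 7: δ(q1, 1) = (q1, 1, L)  ⊢  110[q1]11□ (head at position 3)
Step 8: δ(q1, 1) = (q1, 1, L)  ⊢  11[q1]011□ (head at position 2)
Step 9: δ(q1, 0) = (q1, 0, L)  ⊢  1[q1]1011□ (head at position 1)
Step 10: δ(q1, 1) = (q1, 1, L)  ⊢  [q1]11011□ (head at position 0)
Step 11: δ(q1, 1) = (q1, 1, L)  ⊢  [q1]□11011□ (head at position -1)
Step 12: δ(q1, □) = (qA, □, R)  ⊢  □[qA]11011□ (head at position 0)
The machine is in qA, so it halts and accepts.
It halts after 12 steps.

Final answer: Yes - halts after 12 steps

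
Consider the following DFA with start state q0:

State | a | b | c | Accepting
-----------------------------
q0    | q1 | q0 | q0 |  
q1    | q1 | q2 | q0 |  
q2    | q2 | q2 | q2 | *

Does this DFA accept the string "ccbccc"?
Start in q0.
Read 'c': q0 → q0
Read 'c': q0 → q0
Read 'b': q0 → q0
Read 'c': q0 → q0
Read 'c': q0 → q0
Read 'c': q0 → q0
Final state q0 is not accepting, so the string is rejected.

Final answer: No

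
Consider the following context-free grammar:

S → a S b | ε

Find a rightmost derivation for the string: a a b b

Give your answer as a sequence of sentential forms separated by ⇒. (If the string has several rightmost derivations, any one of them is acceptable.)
Start with S.
Step 1: the rightmost non-terminal is S; apply S → a S b:  a S b
Step 2: the rightmost non-terminal is S; apply S → a S b:  a a S b b
Step 3: the rightmost non-terminal is S; apply S → ε:  a a b b

Final answer: S ⇒ a S b ⇒ a a S b b ⇒ a a b b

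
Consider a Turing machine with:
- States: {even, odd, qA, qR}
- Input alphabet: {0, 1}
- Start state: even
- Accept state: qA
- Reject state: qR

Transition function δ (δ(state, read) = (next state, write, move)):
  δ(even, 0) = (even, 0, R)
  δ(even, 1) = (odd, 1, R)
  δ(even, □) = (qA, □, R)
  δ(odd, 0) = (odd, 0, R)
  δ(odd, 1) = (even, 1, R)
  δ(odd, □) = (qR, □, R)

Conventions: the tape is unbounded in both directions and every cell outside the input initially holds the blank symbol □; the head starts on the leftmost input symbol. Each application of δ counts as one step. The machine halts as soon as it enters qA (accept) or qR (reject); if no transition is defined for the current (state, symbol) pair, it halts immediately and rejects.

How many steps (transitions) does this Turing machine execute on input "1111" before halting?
Step 0: [even]1111 (head at position 0)
Step 1: δ(even, 1) = (odd, 1, R)  ⊢  1[odd]111 (head at position 1)
Step 2: δ(odd, 1) = (even, 1, R)  ⊢  11[even]11 (head at position 2)
Step 3: δ(even, 1) = (odd, 1, R)  ⊢  111[odd]1 (head at position 3)
Step 4: δ(odd, 1) = (even, 1, R)  ⊢  1111[even]□ (head at position 4)
Step 5: δ(even, □) = (qA, □, R)  ⊢  1111□[qA]□ (head at position 5)
The machine is in qA, so it halts and accepts.
Number of transitions executed: 5.

Final answer: 5 steps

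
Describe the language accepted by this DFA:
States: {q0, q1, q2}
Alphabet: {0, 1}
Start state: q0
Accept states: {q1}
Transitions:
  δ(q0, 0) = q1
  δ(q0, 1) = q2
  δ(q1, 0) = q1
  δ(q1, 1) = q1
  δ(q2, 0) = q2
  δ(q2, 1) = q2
Analyzing the DFA structure:
Start state: q0
Accept states: {q1}
Interpreting what each state remembers (checking against the transitions):
  q0: nothing has been read yet
  q1: the first symbol was 0
  q2: the first symbol was 1 (trap state)
  δ(q0, 0): in q0 (nothing has been read yet), after reading 0 we have: the first symbol was 0 → q1
  δ(q0, 1): in q0 (nothing has been read yet), after reading 1 we have: the first symbol was 1 (trap state) → q2
  δ(q1, 0): in q1 (the first symbol was 0), after reading 0 we have: the first symbol was 0 → q1
  δ(q1, 1): in q1 (the first symbol was 0), after reading 1 we have: the first symbol was 0 → q1
  δ(q2, 0): in q2 (the first symbol was 1 (trap state)), after reading 0 we have: the first symbol was 1 (trap state) → q2
  δ(q2, 1): in q2 (the first symbol was 1 (trap state)), after reading 1 we have: the first symbol was 1 (trap state) → q2
A string is accepted iff it ends in {q1}, i.e. the first symbol was 0.
Language: All binary strings starting with 0

Final answer: All binary strings starting with 0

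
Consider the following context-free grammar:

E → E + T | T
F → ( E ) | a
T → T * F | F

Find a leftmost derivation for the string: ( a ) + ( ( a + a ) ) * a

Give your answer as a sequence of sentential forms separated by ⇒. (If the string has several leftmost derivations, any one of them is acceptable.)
Start with E.
Step 1: the leftmost non-terminal is E; apply E → E + T:  E + T
Step 2: the leftmost non-terminal is E; apply E → T:  T + T
Step 3: the leftmost non-terminal is T; apply T → F:  F + T
Step 4: the leftmost non-terminal is F; apply F → ( E ):  ( E ) + T
Step 5: the leftmost non-terminal is E; apply E → T:  ( T ) + T
Step 6: the leftmost non-terminal is T; apply T → F:  ( F ) + T
Step 7: the leftmost non-terminal is F; apply F → a:  ( a ) + T
Step 8: the leftmost non-terminal is T; apply T → T * F:  ( a ) + T * F
Step 9: the leftmost non-terminal is T; apply T → F:  ( a ) + F * F
Step 10: the leftmost non-terminal is F; apply F → ( E ):  ( a ) + ( E ) * F
Step 11: the leftmost non-terminal is E; apply E → T:  ( a ) + ( T ) * F
Step 12: the leftmost non-terminal is T; apply T → F:  ( a ) + ( F ) * F
Step 13: the leftmost non-terminal is F; apply F → ( E ):  ( a ) + ( ( E ) ) * F
Step 14: the leftmost non-terminal is E; apply E → E + T:  ( a ) + ( ( E + T ) ) * F
Step 15: the leftmost non-terminal is E; apply E → T:  ( a ) + ( ( T + T ) ) * F
Step 16: the leftmost non-terminal is T; apply T → F:  ( a ) + ( ( F + T ) ) * F
Step 17: the leftmost non-terminal is F; apply F → a:  ( a ) + ( ( a + T ) ) * F
Step 18: the leftmost non-terminal is T; apply T → F:  ( a ) + ( ( a + F ) ) * F
Step 19: the leftmost non-terminal is F; apply F → a:  ( a ) + ( ( a + a ) ) * F
Step 20: the leftmost non-terminal is F; apply F → a:  ( a ) + ( ( a + a ) ) * a

Final answer: E ⇒ E + T ⇒ T + T ⇒ F + T ⇒ ( E ) + T ⇒ ( T ) + T ⇒ ( F ) + T ⇒ ( a ) + T ⇒ ( a ) + T * F ⇒ ( a ) + F * F ⇒ ( a ) + ( E ) * F ⇒ ( a ) + ( T ) * F ⇒ ( a ) + ( F ) * F ⇒ ( a ) + ( ( E ) ) * F ⇒ ( a ) + ( ( E + T ) ) * F ⇒ ( a ) + ( ( T + T ) ) * F ⇒ ( a ) + ( ( F + T ) ) * F ⇒ ( a ) + ( ( a + T ) ) * F ⇒ ( a ) + ( ( a + F ) ) * F ⇒ ( a ) + ( ( a + a ) ) * F ⇒ ( a ) + ( ( a + a ) ) * a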